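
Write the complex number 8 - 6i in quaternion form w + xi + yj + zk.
8 - 6i + 0j + 0k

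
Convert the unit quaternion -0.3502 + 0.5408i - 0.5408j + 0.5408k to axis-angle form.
axis = (√3/3, -√3/3, √3/3), θ = 221°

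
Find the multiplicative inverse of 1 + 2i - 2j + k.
0.1 - 0.2i + 0.2j - 0.1k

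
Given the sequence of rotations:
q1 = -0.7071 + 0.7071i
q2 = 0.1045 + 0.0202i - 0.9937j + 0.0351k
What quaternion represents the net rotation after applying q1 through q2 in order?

q2 · q1 = -0.0882 + 0.0596i + 0.7275j + 0.6778k
-0.0882 + 0.0596i + 0.7275j + 0.6778k


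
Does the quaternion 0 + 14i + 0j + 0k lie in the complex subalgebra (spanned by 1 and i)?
Yes. The quaternion 14i has j- and k-coefficients y = z = 0, so it lies in the complex subalgebra spanned by 1 and i.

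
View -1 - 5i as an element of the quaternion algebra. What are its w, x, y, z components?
-1 - 5i + 0j + 0k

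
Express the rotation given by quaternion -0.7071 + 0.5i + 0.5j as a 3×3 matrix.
[[0.5, 0.5, -0.7071], [0.5, 0.5, 0.7071], [0.7071, -0.7071, 0]]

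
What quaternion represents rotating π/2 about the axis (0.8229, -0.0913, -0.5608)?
0.7071 + 0.5819i - 0.0646j - 0.3965k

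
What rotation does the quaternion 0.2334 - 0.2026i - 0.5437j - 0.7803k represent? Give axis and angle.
axis = (-0.2084, -0.5591, -0.8025), θ = 153°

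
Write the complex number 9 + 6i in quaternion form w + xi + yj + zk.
9 + 6i + 0j + 0k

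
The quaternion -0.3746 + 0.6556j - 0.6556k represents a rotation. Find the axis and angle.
axis = (0, √2/2, -√2/2), θ = 224°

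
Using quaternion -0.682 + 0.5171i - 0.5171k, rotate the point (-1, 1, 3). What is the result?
(-2.775, 1.341, 1.225)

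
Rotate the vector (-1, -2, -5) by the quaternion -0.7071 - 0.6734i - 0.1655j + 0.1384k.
(-1.982, 4.854, -1.584)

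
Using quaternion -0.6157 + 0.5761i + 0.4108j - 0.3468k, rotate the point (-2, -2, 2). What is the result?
(-2.747, -1.143, 1.774)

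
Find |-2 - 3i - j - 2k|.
√18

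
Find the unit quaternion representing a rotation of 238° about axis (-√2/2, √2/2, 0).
-0.4848 - 0.6184i + 0.6184j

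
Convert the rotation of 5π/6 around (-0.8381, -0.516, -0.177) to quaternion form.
0.2588 - 0.8095i - 0.4984j - 0.171k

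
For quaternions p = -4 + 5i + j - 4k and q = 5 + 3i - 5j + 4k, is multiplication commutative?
No: pq = -14 - 3i - 7j - 64k ≠ -14 + 29i + 57j - 8k = qp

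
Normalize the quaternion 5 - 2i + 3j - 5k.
0.6299 - 0.252i + 0.378j - 0.6299k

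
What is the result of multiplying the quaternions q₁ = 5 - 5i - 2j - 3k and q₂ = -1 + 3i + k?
13 + 18i - 2j + 14k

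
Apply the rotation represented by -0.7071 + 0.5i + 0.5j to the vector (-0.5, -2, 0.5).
(-1.604, -0.896, 1.061)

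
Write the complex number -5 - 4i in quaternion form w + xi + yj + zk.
-5 - 4i + 0j + 0k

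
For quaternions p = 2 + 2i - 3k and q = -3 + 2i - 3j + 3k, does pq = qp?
No: pq = -1 - 11i - 18j + 9k ≠ -1 + 7i + 6j + 21k = qp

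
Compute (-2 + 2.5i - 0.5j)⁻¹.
-0.1905 - 0.2381i + 0.0476j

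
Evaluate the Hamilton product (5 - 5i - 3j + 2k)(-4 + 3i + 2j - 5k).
11 + 46i + 3j - 34k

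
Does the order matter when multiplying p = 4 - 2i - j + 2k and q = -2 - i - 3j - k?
Yes: pq = -11 + 7i - 14j - 3k ≠ -11 - 7i - 6j - 13k = qp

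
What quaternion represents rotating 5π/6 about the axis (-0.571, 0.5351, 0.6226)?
0.2588 - 0.5515i + 0.5169j + 0.6014k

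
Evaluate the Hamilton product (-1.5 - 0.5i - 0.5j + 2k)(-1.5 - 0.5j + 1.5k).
-1 + i + 2.25j - 5k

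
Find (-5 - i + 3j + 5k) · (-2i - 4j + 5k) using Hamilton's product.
-15 + 45i + 15j - 15k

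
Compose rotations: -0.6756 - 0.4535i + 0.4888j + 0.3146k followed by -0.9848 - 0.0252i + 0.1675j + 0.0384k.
0.5599 + 0.4976i - 0.604j - 0.2721k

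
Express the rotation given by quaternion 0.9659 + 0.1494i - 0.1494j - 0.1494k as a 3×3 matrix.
[[0.9107, 0.244, -0.3333], [-0.3333, 0.9107, -0.244], [0.244, 0.3333, 0.9107]]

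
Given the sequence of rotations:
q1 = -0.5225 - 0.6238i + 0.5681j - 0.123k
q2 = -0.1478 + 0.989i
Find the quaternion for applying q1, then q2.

q2 · q1 = 0.6942 - 0.4246i + 0.0377j + 0.58k
0.6942 - 0.4246i + 0.0377j + 0.58k


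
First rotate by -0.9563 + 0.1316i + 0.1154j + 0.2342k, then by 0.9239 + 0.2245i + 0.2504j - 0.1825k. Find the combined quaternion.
-0.8992 - 0.0134i - 0.2094j + 0.3839k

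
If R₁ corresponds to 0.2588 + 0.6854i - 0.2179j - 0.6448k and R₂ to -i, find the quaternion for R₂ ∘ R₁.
0.6854 - 0.2588i - 0.6448j + 0.2179k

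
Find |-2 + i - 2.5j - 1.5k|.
3.674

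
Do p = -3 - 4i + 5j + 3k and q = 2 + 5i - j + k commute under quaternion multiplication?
No: pq = 16 - 15i + 32j - 18k ≠ 16 - 31i - 6j + 24k = qp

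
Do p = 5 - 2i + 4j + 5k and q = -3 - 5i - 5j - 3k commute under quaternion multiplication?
No: pq = 10 - 6i - 68j ≠ 10 - 32i - 6j - 60k = qp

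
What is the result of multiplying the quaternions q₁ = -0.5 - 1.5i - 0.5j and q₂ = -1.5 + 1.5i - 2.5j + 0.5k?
1.75 + 1.25i + 2.75j + 4.25k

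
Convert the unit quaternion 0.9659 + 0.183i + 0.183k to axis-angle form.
axis = (√2/2, 0, √2/2), θ = π/6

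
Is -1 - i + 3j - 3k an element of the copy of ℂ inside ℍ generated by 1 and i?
No. The quaternion -1 - i + 3j - 3k has j-coefficient y = 3 and k-coefficient z = -3, not both zero, so it does not lie in the complex subalgebra spanned by 1 and i.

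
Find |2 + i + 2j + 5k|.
√34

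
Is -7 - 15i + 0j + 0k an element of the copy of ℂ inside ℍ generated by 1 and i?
Yes. The quaternion -7 - 15i has j- and k-coefficients y = z = 0, so it lies in the complex subalgebra spanned by 1 and i.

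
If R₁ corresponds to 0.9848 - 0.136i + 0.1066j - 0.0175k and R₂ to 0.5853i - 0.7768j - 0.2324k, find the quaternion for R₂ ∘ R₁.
0.1583 + 0.6148i - 0.7231j - 0.2721k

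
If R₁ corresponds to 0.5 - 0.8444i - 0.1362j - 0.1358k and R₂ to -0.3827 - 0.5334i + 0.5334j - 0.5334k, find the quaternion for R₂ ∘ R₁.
-0.6415 - 0.0886i + 0.6968j + 0.3083k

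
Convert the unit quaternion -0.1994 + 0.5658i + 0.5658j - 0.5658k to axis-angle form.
axis = (√3/3, √3/3, -√3/3), θ = 203°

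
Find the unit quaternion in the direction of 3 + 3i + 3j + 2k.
0.5388 + 0.5388i + 0.5388j + 0.3592k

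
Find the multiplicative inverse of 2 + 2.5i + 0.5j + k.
0.1739 - 0.2174i - 0.0435j - 0.087k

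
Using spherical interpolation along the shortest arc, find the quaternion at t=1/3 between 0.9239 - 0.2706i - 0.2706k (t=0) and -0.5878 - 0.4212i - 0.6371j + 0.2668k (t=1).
0.9175 - 0.0345i + 0.2515j - 0.3061k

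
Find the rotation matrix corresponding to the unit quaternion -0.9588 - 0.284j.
[[0.8387, 0, 0.5446], [0, 1, 0], [-0.5446, 0, 0.8387]]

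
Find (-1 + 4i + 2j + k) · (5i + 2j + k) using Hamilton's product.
-25 - 5i - j - 3k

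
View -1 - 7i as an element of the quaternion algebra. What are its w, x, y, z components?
-1 - 7i + 0j + 0k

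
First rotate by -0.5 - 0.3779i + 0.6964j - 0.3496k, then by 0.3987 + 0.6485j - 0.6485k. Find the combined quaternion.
-0.8777 + 0.0742i + 0.1985j + 0.4299k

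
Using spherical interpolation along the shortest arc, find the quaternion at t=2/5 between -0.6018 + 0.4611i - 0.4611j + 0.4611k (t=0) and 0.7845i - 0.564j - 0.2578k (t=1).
-0.4081 + 0.6807i - 0.5773j + 0.1917k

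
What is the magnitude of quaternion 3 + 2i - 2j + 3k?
√26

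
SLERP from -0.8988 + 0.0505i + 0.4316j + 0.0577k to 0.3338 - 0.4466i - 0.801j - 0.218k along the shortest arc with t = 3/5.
-0.6119 + 0.3109i + 0.708j + 0.1663k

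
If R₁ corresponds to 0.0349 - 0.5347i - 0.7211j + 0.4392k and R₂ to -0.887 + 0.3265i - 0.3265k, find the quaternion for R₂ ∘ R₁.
0.287 + 0.2502i + 0.6708j - 0.6364k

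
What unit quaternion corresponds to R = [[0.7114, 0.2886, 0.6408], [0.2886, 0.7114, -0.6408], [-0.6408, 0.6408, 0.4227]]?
0.8434 + 0.3799i + 0.3799j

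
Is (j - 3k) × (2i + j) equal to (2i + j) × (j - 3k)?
No: pq = -1 + 3i - 6j - 2k ≠ -1 - 3i + 6j + 2k = qp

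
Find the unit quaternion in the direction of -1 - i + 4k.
-0.2357 - 0.2357i + 0.9428k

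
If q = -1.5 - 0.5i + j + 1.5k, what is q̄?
-1.5 + 0.5i - j - 1.5k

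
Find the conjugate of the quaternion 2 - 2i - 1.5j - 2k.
2 + 2i + 1.5j + 2k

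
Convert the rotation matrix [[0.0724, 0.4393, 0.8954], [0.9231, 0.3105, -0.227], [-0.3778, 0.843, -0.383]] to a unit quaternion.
0.5 + 0.535i + 0.6366j + 0.2419k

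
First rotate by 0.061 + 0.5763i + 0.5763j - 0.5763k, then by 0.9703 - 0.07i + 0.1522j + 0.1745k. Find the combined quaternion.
0.1124 + 0.3666i + 0.6287j - 0.6766k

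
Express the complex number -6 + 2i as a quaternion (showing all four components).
-6 + 2i + 0j + 0k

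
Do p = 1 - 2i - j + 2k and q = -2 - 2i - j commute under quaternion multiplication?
No: pq = -7 + 4i - 3j - 4k ≠ -7 + 5j - 4k = qp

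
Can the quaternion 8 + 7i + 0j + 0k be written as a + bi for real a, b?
Yes. The quaternion 8 + 7i has j- and k-coefficients y = z = 0, so it lies in the complex subalgebra spanned by 1 and i.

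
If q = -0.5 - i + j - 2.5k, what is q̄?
-0.5 + i - j + 2.5k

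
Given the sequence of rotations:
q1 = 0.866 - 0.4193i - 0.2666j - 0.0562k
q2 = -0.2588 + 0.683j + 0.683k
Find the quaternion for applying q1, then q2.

q2 · q1 = -0.0036 + 0.2522i + 0.3741j + 0.8924k
-0.0036 + 0.2522i + 0.3741j + 0.8924k


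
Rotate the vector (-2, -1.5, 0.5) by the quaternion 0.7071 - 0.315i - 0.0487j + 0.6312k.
(0.663, -1.662, 1.816)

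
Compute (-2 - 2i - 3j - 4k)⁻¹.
-0.0606 + 0.0606i + 0.0909j + 0.1212k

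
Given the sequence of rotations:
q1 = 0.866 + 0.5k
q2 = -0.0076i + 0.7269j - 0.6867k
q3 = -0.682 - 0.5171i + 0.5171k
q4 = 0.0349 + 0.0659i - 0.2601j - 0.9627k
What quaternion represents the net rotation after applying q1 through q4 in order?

q2 · q1 = 0.3433 + 0.3569i + 0.6333j - 0.5947k
q3 · q2 · q1 = 0.2579 - 0.7484i - 0.5549j + 0.2556k
q4 · q3 · q2 · q1 = 0.1601 - 0.6098i + 0.6172j - 0.4706k
0.1601 - 0.6098i + 0.6172j - 0.4706k


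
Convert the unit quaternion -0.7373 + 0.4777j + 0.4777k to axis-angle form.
axis = (0, √2/2, √2/2), θ = 275°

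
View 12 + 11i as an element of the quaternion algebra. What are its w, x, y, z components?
12 + 11i + 0j + 0k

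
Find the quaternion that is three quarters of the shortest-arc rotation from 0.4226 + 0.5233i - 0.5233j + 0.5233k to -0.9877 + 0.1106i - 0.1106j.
0.9794 + 0.0764i - 0.0764j + 0.1706k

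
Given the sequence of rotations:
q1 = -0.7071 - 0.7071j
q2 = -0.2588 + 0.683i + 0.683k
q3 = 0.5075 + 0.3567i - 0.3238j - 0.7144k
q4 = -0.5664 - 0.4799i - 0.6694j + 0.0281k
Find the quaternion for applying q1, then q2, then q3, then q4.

q2 · q1 = 0.183 + 0.183j - 0.9659k
q3 · q2 · q1 = -0.5379 + 0.5088i + 0.3782j - 0.5557k
q4 · q3 · q2 · q1 = 0.8176 + 0.3313i - 0.1065j + 0.4587k
0.8176 + 0.3313i - 0.1065j + 0.4587k


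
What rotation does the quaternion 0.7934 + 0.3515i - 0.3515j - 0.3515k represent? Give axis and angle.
axis = (√3/3, -√3/3, -√3/3), θ = 75°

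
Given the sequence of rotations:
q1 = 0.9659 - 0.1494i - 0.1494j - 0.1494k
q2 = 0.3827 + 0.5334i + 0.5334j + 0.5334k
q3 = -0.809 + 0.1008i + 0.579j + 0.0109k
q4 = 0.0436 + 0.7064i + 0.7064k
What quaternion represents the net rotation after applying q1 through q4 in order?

q2 · q1 = 0.6087 + 0.458i + 0.458j + 0.458k
q3 · q2 · q1 = -0.8088 - 0.049i - 0.0593j - 0.5829k
q4 · q3 · q2 · q1 = 0.4111 - 0.5316i + 0.3746j - 0.6386k
0.4111 - 0.5316i + 0.3746j - 0.6386k


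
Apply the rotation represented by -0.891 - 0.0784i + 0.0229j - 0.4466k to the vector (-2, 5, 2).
(-5.139, 1.039, 2.348)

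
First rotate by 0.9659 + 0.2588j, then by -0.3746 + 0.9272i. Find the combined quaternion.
-0.3618 + 0.8956i - 0.0969j + 0.24k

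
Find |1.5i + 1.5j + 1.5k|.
2.598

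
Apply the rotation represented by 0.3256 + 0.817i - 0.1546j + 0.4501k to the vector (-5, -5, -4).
(-2.546, 6.183, -4.614)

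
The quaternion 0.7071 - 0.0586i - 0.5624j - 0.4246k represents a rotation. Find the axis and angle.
axis = (-0.0829, -0.7953, -0.6005), θ = π/2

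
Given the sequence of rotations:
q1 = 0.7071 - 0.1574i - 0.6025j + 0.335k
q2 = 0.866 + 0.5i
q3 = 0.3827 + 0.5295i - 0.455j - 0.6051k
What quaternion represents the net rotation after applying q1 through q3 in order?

q2 · q1 = 0.691 + 0.2172i - 0.6893j - 0.0111k
q3 · q2 · q1 = -0.1709 + 0.037i - 0.7038j - 0.6885k
-0.1709 + 0.037i - 0.7038j - 0.6885k


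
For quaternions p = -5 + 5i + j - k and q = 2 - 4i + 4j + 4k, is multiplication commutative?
No: pq = 10 + 38i - 34j + 2k ≠ 10 + 22i - 2j - 46k = qp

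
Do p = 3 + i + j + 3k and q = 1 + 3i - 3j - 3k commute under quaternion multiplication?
No: pq = 12 + 16i + 4j - 12k ≠ 12 + 4i - 20j = qp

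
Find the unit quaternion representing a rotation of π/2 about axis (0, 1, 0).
0.7071 + 0.7071j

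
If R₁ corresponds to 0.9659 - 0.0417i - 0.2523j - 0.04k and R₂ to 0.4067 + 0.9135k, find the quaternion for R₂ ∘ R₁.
0.4294 + 0.2135i - 0.1407j + 0.8661k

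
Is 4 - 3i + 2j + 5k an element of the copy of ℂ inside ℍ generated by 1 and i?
No. The quaternion 4 - 3i + 2j + 5k has j-coefficient y = 2 and k-coefficient z = 5, not both zero, so it does not lie in the complex subalgebra spanned by 1 and i.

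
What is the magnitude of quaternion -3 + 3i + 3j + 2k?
√31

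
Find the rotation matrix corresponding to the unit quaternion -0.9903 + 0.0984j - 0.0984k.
[[0.9613, -0.1949, -0.1949], [0.1949, 0.9806, -0.0194], [0.1949, -0.0194, 0.9806]]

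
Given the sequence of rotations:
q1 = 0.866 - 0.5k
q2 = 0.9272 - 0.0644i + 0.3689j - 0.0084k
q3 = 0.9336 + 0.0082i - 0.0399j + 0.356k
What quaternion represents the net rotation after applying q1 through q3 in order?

q2 · q1 = 0.7988 - 0.2402i + 0.2873j - 0.4709k
q3 · q2 · q1 = 0.9268 - 0.3012i + 0.1547j - 0.1625k
0.9268 - 0.3012i + 0.1547j - 0.1625k


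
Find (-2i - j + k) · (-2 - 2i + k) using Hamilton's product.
-5 + 3i + 2j - 4k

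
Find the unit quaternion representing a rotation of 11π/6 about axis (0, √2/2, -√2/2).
-0.9659 + 0.183j - 0.183k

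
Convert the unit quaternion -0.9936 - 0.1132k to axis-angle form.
axis = (0, 0, -1), θ = 347°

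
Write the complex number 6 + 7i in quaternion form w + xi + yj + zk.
6 + 7i + 0j + 0k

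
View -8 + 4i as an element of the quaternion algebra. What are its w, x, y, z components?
-8 + 4i + 0j + 0k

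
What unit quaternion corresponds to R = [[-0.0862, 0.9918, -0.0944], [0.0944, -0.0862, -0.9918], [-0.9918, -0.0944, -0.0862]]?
-0.4305 - 0.5211i - 0.5211j + 0.5211k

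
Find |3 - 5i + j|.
√35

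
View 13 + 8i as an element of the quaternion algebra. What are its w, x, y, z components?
13 + 8i + 0j + 0k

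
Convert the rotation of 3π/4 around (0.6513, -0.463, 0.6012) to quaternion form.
0.3827 + 0.6017i - 0.4278j + 0.5554k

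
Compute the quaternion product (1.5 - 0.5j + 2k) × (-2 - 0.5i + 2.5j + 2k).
-5.75 - 6.75i + 3.75j - 1.25k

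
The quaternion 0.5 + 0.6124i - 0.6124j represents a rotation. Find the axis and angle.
axis = (√2/2, -√2/2, 0), θ = 2π/3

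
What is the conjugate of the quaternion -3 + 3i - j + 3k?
-3 - 3i + j - 3k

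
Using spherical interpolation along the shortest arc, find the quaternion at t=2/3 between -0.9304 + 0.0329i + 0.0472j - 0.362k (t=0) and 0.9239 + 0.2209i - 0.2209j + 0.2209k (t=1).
-0.9381 - 0.1377i + 0.1649j - 0.2716k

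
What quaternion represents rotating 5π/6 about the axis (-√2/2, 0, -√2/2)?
0.2588 - 0.683i - 0.683k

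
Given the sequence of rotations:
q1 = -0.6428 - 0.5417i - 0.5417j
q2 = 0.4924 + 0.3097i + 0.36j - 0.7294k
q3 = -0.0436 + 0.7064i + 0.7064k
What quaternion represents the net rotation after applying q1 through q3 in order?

q2 · q1 = 0.0463 - 0.8609i - 0.103j + 0.4961k
q3 · q2 · q1 = 0.2557 + 0.143i - 0.9541j - 0.0617k
0.2557 + 0.143i - 0.9541j - 0.0617k


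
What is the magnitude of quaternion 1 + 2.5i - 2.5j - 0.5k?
3.708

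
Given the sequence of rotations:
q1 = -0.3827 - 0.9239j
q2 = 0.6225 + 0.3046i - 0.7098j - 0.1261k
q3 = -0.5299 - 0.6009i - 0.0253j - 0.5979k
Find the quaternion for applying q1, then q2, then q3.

q2 · q1 = -0.894 - 0.2331i - 0.3035j - 0.2332k
q3 · q2 · q1 = 0.1866 + 0.4852i + 0.1827j + 0.8346k
0.1866 + 0.4852i + 0.1827j + 0.8346k


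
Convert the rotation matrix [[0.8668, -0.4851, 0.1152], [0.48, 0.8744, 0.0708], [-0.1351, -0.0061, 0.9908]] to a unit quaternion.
0.9659 - 0.0199i + 0.0648j + 0.2498k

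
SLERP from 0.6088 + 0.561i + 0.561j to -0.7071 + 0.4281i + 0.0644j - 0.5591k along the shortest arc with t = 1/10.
0.6903 + 0.4819i + 0.5338j + 0.0799k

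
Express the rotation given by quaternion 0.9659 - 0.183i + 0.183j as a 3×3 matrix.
[[0.933, -0.067, 0.3535], [-0.067, 0.933, 0.3535], [-0.3535, -0.3535, 0.866]]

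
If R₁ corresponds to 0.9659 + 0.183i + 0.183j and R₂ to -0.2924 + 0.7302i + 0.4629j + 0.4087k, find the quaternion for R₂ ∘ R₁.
-0.5008 + 0.577i + 0.4684j + 0.4437k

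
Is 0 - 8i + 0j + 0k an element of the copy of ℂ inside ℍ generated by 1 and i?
Yes. The quaternion -8i has j- and k-coefficients y = z = 0, so it lies in the complex subalgebra spanned by 1 and i.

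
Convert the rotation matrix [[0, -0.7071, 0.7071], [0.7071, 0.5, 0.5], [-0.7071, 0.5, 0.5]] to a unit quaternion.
0.7071 + 0.5j + 0.5k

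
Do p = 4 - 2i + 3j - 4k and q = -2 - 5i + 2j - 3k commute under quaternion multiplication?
No: pq = -36 - 17i + 16j + 7k ≠ -36 - 15i - 12j - 15k = qp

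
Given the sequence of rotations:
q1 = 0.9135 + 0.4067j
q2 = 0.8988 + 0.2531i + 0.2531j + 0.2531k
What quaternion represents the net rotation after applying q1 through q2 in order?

q2 · q1 = 0.7181 + 0.1283i + 0.5967j + 0.3341k
0.7181 + 0.1283i + 0.5967j + 0.3341k


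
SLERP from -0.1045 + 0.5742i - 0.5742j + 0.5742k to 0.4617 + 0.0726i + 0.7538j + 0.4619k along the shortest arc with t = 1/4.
-0.2522 + 0.4797i - 0.7666j + 0.3445k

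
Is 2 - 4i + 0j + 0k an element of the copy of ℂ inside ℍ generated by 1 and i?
Yes. The quaternion 2 - 4i has j- and k-coefficients y = z = 0, so it lies in the complex subalgebra spanned by 1 and i.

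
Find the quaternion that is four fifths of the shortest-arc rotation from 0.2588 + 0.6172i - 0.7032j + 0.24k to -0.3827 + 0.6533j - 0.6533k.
0.3748 + 0.1361i - 0.6975j + 0.5954k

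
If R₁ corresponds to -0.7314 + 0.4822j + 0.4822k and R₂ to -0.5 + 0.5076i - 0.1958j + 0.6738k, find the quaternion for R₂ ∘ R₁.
0.1352 - 0.7906i - 0.3427j - 0.4892k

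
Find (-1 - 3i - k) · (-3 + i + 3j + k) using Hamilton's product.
7 + 11i - j - 7k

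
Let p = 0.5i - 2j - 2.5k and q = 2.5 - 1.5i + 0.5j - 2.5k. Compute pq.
-4.5 + 7.5i - 9k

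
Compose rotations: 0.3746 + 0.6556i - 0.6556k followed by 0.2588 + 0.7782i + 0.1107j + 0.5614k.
-0.0452 + 0.3886i + 0.9197j - 0.0319k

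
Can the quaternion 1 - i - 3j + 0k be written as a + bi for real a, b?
No. The quaternion 1 - i - 3j has j-coefficient y = -3 and k-coefficient z = 0, not both zero, so it does not lie in the complex subalgebra spanned by 1 and i.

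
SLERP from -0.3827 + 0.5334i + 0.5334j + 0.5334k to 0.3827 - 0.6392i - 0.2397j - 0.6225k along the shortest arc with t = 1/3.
-0.3873 + 0.5756i + 0.4403j + 0.5699k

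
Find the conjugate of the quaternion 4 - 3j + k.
4 + 3j - k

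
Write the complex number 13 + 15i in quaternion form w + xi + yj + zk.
13 + 15i + 0j + 0k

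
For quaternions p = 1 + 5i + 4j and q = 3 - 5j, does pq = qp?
No: pq = 23 + 15i + 7j - 25k ≠ 23 + 15i + 7j + 25k = qp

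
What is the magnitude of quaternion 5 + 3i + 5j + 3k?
√68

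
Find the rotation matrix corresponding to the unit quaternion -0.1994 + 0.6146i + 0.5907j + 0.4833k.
[[-0.165, 0.9188, 0.3585], [0.5333, -0.2226, 0.8161], [0.8296, 0.3259, -0.4533]]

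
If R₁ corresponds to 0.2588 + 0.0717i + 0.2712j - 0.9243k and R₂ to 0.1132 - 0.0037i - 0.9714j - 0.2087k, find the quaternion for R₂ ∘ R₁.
0.1001 + 0.9616i - 0.2391j - 0.09k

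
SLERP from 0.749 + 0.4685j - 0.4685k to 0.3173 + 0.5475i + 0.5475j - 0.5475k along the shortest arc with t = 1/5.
0.6879 + 0.1192i + 0.5063j - 0.5063k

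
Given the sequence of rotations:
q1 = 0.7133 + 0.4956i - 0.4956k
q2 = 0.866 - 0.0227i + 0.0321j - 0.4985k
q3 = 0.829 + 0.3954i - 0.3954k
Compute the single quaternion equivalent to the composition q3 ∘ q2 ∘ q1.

q2 · q1 = 0.3819 + 0.3971i - 0.2354j - 0.8007k
q3 · q2 · q1 = -0.157 + 0.3871i - 0.0356j - 0.9079k
-0.157 + 0.3871i - 0.0356j - 0.9079k


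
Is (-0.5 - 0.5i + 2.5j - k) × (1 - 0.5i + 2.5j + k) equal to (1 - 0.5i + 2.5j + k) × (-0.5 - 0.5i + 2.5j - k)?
No: pq = -6 + 4.75i + 2.25j - 1.5k ≠ -6 - 5.25i + 0.25j - 1.5k = qp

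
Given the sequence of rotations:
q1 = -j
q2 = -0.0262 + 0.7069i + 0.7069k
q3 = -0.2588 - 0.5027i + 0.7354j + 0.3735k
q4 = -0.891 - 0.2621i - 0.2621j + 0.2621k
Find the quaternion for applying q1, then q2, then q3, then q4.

q2 · q1 = 0.7069i + 0.0262j - 0.7069k
q3 · q2 · q1 = 0.6001 - 0.7126i - 0.0981j - 0.3501k
q4 · q3 · q2 · q1 = -0.6554 + 0.5951i - 0.3484j + 0.3082k
-0.6554 + 0.5951i - 0.3484j + 0.3082k


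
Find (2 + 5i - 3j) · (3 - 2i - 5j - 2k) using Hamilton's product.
1 + 17i - 9j - 35k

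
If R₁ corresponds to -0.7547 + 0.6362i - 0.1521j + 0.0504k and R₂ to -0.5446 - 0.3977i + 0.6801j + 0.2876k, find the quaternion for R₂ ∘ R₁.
0.753 + 0.0317i - 0.2274j - 0.6167k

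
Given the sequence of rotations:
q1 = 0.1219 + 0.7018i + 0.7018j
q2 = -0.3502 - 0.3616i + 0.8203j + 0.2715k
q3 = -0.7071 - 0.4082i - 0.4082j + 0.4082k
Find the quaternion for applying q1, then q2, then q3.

q2 · q1 = -0.3646 - 0.4804i + 0.0448j - 0.7964k
q3 · q2 · q1 = 0.4051 + 0.7953i - 0.404j + 0.1999k
0.4051 + 0.7953i - 0.404j + 0.1999k


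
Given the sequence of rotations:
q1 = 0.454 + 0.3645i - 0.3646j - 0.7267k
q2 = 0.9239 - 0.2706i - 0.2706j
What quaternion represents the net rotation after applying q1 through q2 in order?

q2 · q1 = 0.4194 + 0.4106i - 0.6564j - 0.4741k
0.4194 + 0.4106i - 0.6564j - 0.4741k


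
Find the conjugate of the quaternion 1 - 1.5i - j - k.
1 + 1.5i + j + k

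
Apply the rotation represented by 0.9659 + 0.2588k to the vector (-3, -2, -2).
(-1.598, -3.232, -2)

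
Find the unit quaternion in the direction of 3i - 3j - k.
0.6882i - 0.6882j - 0.2294k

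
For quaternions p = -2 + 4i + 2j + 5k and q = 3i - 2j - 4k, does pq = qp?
No: pq = 12 - 4i + 35j - 6k ≠ 12 - 8i - 27j + 22k = qp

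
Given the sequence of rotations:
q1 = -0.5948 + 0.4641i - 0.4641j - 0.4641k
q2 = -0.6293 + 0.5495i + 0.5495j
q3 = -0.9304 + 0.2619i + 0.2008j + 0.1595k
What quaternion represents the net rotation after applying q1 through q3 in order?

q2 · q1 = 0.3743 - 0.8739i + 0.2202j - 0.218k
q3 · q2 · q1 = -0.1288 + 0.8322i - 0.212j + 0.4957k
-0.1288 + 0.8322i - 0.212j + 0.4957k


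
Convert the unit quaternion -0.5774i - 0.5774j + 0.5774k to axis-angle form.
axis = (-√3/3, -√3/3, √3/3), θ = π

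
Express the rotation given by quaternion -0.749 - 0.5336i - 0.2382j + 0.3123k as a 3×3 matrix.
[[0.6915, 0.722, 0.0235], [-0.2136, 0.2355, -0.9481], [-0.6901, 0.6506, 0.3171]]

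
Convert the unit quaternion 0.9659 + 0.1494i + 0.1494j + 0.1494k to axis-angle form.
axis = (√3/3, √3/3, √3/3), θ = π/6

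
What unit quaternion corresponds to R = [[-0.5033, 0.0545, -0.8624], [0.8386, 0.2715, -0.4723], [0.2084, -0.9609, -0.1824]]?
-0.3827 + 0.3192i + 0.6995j - 0.5122k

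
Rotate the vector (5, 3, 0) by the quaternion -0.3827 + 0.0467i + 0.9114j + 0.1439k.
(-2.928, 2.738, 4.235)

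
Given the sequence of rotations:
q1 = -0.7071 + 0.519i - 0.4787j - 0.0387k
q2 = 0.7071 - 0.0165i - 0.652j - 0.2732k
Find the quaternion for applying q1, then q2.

q2 · q1 = -0.8141 + 0.2731i - 0.0199j + 0.5121k
-0.8141 + 0.2731i - 0.0199j + 0.5121k


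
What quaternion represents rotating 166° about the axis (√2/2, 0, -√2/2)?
0.1219 + 0.7018i - 0.7018k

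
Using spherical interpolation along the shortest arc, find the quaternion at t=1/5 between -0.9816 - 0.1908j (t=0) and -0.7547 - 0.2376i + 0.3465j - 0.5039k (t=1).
-0.9888 - 0.0532i - 0.0818j - 0.1128k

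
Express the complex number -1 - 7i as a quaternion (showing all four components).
-1 - 7i + 0j + 0k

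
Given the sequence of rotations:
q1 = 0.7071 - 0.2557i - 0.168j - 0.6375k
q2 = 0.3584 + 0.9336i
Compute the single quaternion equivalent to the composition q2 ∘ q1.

q2 · q1 = 0.4921 + 0.5685i + 0.535j - 0.3853k
0.4921 + 0.5685i + 0.535j - 0.3853k


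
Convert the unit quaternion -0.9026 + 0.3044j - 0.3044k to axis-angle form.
axis = (0, √2/2, -√2/2), θ = 309°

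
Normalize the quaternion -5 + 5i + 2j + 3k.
-0.6299 + 0.6299i + 0.252j + 0.378k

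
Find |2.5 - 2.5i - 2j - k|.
4.183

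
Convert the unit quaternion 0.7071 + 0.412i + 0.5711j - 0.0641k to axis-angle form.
axis = (0.5827, 0.8077, -0.0907), θ = π/2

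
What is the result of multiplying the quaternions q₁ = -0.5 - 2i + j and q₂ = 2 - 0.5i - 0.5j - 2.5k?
-1.5 - 6.25i - 2.75j + 2.75k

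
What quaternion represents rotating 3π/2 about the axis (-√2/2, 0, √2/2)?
-0.7071 - 0.5i + 0.5k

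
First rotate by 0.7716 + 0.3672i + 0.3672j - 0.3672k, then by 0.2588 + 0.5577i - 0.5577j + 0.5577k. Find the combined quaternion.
0.4045 + 0.5254i + 0.0743j + 0.7449k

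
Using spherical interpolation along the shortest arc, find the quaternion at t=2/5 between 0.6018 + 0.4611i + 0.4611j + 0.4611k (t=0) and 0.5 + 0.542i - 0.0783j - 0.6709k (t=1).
0.714 + 0.6313i + 0.3024j - 0.0118k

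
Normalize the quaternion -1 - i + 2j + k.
-0.378 - 0.378i + 0.7559j + 0.378k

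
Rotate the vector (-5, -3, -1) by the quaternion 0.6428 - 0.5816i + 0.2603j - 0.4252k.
(-4.075, 3.835, 1.919)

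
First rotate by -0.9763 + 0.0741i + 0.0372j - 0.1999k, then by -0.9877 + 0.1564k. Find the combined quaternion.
0.9956 - 0.079i - 0.0252j + 0.0447k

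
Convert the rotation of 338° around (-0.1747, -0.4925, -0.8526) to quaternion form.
-0.9816 - 0.0333i - 0.094j - 0.1627k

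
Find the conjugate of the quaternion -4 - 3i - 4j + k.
-4 + 3i + 4j - k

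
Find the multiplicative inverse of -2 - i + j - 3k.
-0.1333 + 0.0667i - 0.0667j + 0.2k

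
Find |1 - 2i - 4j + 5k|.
√46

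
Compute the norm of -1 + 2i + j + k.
√7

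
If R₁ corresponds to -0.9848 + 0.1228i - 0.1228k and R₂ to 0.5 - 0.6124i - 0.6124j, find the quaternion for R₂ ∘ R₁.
-0.4172 + 0.7397i + 0.5279j + 0.0138k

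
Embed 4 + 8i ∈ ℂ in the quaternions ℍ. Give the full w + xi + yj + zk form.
4 + 8i + 0j + 0k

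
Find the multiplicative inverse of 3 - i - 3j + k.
0.15 + 0.05i + 0.15j - 0.05k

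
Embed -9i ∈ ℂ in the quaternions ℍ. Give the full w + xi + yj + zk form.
0 - 9i + 0j + 0k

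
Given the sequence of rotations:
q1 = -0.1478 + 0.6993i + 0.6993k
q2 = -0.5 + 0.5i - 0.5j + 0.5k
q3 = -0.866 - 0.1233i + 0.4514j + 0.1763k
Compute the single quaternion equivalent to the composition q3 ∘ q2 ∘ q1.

q2 · q1 = -0.6254 - 0.7732i + 0.0739j - 0.0739k
q3 · q2 · q1 = 0.4259 + 0.7003i - 0.4917j + 0.2936k
0.4259 + 0.7003i - 0.4917j + 0.2936k


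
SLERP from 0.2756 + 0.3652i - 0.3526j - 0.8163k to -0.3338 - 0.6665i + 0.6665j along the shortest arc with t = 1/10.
0.295 + 0.4172i - 0.4055j - 0.758k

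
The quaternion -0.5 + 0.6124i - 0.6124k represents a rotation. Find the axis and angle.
axis = (√2/2, 0, -√2/2), θ = 4π/3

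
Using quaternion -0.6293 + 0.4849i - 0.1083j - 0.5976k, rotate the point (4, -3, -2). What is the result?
(4.507, 1.662, -2.433)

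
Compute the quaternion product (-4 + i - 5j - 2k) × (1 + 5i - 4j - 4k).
-37 - 7i + 5j + 35k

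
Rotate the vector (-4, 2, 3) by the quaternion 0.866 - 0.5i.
(-4, 3.598, -0.232)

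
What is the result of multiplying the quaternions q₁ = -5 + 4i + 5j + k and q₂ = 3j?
-15 - 3i - 15j + 12k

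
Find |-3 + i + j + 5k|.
6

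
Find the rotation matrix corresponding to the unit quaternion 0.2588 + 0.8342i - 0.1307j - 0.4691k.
[[0.5257, 0.0247, -0.8503], [-0.4609, -0.8319, -0.3092], [-0.715, 0.5544, -0.4259]]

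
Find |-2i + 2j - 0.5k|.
2.872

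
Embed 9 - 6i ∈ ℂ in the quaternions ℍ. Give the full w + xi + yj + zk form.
9 - 6i + 0j + 0k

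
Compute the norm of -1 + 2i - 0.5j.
2.291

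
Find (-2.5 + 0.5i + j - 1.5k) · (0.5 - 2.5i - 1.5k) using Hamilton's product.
-2.25 + 5i + 5j + 5.5k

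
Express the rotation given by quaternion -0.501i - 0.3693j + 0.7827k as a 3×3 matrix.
[[-0.498, 0.37, -0.7843], [0.37, -0.7272, -0.5781], [-0.7843, -0.5781, 0.2252]]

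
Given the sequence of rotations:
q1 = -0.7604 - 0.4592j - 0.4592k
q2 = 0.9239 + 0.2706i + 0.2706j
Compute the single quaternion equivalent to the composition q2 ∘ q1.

q2 · q1 = -0.5783 - 0.33i - 0.5058j - 0.5485k
-0.5783 - 0.33i - 0.5058j - 0.5485k


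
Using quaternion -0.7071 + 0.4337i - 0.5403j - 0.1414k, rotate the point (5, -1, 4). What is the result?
(5.115, 1.137, -3.813)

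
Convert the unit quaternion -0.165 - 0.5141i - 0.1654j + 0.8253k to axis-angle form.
axis = (-0.5212, -0.1677, 0.8368), θ = 199°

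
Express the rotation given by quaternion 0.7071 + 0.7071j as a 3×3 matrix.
[[0, 0, 1], [0, 1, 0], [-1, 0, 0]]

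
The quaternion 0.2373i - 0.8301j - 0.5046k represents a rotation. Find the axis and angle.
axis = (0.2373, -0.8301, -0.5046), θ = π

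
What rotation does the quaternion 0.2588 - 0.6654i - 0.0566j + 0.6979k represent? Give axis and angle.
axis = (-0.6889, -0.0586, 0.7225), θ = 5π/6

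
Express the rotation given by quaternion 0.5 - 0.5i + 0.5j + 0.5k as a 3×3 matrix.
[[0, -1, 0], [0, 0, 1], [-1, 0, 0]]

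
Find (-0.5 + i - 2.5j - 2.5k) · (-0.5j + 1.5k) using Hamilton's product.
2.5 - 5i - 1.25j - 1.25k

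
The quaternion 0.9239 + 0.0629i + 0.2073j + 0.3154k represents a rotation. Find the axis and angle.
axis = (0.1644, 0.5418, 0.8243), θ = π/4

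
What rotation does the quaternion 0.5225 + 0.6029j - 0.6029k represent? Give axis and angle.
axis = (0, √2/2, -√2/2), θ = 117°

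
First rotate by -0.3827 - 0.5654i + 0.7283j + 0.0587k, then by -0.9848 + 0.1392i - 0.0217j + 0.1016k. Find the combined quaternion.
0.4654 + 0.4283i - 0.7745j - 0.0076k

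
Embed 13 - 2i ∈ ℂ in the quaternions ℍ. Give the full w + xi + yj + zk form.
13 - 2i + 0j + 0k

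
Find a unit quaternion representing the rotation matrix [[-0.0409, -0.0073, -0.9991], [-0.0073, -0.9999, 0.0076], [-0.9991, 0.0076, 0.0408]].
-0.6925i + 0.0053j + 0.7214k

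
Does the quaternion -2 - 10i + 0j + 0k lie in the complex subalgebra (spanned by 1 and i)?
Yes. The quaternion -2 - 10i has j- and k-coefficients y = z = 0, so it lies in the complex subalgebra spanned by 1 and i.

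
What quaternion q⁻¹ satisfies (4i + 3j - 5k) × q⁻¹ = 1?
-0.08i - 0.06j + 0.1k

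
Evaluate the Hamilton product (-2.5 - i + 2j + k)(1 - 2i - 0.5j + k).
-4.5 + 6.5i + 2.25j + 3k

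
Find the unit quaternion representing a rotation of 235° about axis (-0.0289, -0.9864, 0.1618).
-0.4617 - 0.0256i - 0.8749j + 0.1435k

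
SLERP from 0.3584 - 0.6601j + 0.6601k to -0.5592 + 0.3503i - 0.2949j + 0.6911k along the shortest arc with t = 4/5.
-0.396 + 0.3031i - 0.417j + 0.7599k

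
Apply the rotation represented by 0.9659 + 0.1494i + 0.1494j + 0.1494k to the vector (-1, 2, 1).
(-1.065, 1.244, 1.821)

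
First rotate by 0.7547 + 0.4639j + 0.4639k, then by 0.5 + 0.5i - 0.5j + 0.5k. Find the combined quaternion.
0.3774 - 0.0866i - 0.3774j + 0.8413k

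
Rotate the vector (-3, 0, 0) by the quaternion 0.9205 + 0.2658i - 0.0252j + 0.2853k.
(-2.508, -1.536, -0.594)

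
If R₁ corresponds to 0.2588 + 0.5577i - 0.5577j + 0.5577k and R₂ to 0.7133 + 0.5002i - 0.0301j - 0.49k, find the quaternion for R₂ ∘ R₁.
0.1621 + 0.2372i - 0.9578j + 0.0088k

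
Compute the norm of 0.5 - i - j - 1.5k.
2.121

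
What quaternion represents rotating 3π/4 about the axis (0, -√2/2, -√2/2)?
0.3827 - 0.6533j - 0.6533k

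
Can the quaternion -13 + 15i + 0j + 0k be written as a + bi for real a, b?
Yes. The quaternion -13 + 15i has j- and k-coefficients y = z = 0, so it lies in the complex subalgebra spanned by 1 and i.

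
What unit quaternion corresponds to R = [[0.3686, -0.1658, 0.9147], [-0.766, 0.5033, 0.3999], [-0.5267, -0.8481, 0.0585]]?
0.6947 - 0.4491i + 0.5187j - 0.216k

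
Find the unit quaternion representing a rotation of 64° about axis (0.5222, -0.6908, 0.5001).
0.848 + 0.2767i - 0.3661j + 0.265k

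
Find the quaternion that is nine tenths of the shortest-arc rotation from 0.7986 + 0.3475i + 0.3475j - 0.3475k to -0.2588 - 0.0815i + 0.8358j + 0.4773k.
0.3688 + 0.1302i - 0.7625j - 0.5154k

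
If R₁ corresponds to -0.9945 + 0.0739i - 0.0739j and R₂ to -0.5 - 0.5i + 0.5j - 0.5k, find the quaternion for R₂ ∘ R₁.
0.5712 + 0.4234i - 0.4973j + 0.4973k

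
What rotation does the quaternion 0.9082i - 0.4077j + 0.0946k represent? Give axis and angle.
axis = (0.9082, -0.4077, 0.0946), θ = π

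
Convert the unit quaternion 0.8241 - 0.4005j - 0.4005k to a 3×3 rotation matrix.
[[0.3584, 0.6601, -0.6601], [-0.6601, 0.6792, 0.3208], [0.6601, 0.3208, 0.6792]]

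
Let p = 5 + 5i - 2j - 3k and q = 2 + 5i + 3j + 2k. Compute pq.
-3 + 40i - 14j + 29k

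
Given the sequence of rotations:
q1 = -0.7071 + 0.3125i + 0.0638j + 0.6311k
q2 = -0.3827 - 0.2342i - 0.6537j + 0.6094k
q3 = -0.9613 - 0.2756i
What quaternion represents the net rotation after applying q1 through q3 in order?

q2 · q1 = 0.0009 - 0.4054i + 0.7761j - 0.4831k
q3 · q2 · q1 = -0.1126 + 0.3895i - 0.8792j + 0.2505k
-0.1126 + 0.3895i - 0.8792j + 0.2505k


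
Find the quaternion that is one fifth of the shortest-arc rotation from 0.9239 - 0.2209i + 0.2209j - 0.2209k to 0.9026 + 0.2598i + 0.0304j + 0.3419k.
0.9676 - 0.1261i + 0.1903j - 0.108k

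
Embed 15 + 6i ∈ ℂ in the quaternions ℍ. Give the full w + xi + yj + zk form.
15 + 6i + 0j + 0k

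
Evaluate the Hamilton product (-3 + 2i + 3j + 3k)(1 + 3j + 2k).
-18 - i - 10j + 3k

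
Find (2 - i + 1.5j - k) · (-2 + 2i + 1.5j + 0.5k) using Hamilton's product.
-3.75 + 8.25i - 1.5j - 1.5k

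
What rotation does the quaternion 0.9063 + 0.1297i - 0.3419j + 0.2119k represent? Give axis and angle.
axis = (0.3069, -0.809, 0.5014), θ = 50°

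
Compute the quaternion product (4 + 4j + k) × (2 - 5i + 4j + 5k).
-13 - 4i + 19j + 42k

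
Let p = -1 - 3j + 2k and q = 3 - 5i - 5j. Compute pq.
-18 + 15i - 14j - 9k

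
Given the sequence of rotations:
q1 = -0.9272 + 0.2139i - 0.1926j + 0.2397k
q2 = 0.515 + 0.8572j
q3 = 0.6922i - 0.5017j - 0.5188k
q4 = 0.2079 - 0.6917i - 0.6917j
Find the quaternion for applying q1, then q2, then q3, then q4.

q2 · q1 = -0.3124 + 0.3156i - 0.894j - 0.0599k
q3 · q2 · q1 = -0.6981 - 0.65i + 0.0345j - 0.2984k
q4 · q3 · q2 · q1 = -0.5709 + 0.5541i + 0.2836j - 0.5355k
-0.5709 + 0.5541i + 0.2836j - 0.5355k


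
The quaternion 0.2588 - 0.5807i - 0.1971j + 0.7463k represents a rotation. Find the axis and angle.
axis = (-0.6012, -0.2041, 0.7726), θ = 5π/6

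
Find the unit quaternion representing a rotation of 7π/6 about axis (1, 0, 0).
-0.2588 + 0.9659i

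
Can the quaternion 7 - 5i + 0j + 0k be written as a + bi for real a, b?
Yes. The quaternion 7 - 5i has j- and k-coefficients y = z = 0, so it lies in the complex subalgebra spanned by 1 and i.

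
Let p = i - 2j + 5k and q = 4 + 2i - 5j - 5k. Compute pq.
13 + 39i + 7j + 19k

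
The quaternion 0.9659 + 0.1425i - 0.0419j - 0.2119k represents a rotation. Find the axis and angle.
axis = (0.5507, -0.1619, -0.8189), θ = π/6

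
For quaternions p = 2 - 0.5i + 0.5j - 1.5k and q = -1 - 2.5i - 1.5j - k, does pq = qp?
No: pq = -4 - 7.25i - 0.25j + 1.5k ≠ -4 - 1.75i - 6.75j - 2.5k = qp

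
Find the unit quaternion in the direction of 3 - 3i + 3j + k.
0.5669 - 0.5669i + 0.5669j + 0.189k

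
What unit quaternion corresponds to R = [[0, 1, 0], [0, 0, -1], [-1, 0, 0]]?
-0.5 - 0.5i - 0.5j + 0.5k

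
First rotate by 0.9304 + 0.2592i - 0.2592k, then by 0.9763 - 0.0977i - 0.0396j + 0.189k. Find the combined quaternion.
0.9827 + 0.1724i - 0.0132j - 0.0669k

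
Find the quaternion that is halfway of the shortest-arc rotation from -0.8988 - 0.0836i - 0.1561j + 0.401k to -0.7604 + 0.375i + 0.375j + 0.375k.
-0.8884 + 0.156i + 0.1172j + 0.4155k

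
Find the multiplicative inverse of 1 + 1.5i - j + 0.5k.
0.2222 - 0.3333i + 0.2222j - 0.1111k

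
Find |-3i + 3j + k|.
√19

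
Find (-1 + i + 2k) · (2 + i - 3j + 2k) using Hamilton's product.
-7 + 7i + 3j - k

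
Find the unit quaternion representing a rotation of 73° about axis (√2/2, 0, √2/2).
0.8039 + 0.4206i + 0.4206k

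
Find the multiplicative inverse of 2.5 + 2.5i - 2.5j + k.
0.1266 - 0.1266i + 0.1266j - 0.0506k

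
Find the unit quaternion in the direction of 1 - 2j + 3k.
0.2673 - 0.5345j + 0.8018k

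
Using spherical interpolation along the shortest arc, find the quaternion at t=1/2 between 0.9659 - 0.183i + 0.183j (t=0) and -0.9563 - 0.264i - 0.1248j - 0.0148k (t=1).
0.9865 + 0.0416i + 0.158j + 0.0076k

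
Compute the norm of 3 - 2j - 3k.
√22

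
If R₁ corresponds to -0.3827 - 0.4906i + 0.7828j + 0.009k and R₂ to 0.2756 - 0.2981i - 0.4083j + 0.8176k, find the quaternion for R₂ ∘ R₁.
0.0605 - 0.6648i - 0.0264j - 0.7441k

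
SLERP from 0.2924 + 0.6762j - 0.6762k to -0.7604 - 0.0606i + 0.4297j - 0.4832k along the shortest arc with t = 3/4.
-0.5432 - 0.0506i + 0.5699j - 0.6145k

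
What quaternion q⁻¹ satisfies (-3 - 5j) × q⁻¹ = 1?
-0.0882 + 0.1471j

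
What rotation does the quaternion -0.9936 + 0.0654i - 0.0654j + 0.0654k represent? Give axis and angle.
axis = (√3/3, -√3/3, √3/3), θ = 347°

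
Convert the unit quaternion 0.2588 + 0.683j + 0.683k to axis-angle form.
axis = (0, √2/2, √2/2), θ = 5π/6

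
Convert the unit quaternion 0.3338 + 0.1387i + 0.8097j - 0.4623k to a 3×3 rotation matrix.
[[-0.7387, 0.5332, 0.4123], [-0.084, 0.5341, -0.8412], [-0.6688, -0.6561, -0.3497]]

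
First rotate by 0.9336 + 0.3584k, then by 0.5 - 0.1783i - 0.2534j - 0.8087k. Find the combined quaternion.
0.7566 - 0.2573i - 0.1727j - 0.5758k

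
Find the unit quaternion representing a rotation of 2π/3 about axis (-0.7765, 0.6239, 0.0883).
0.5 - 0.6725i + 0.5403j + 0.0765k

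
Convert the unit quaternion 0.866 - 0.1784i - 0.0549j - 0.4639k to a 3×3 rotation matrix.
[[0.5636, 0.8231, 0.0704], [-0.7839, 0.5059, 0.3599], [0.2606, -0.2581, 0.9303]]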